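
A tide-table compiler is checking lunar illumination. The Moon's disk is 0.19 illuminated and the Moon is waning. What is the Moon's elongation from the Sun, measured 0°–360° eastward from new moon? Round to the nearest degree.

Invert f = (1 − cos θ)/2 to get cos θ = 1 − 2(0.19) = 0.620, hence θ₀ = arccos 0.620 = 51.7°.
Since the Moon is past full (waning), take the reflex angle: θ = 360° − 51.7° = 308.3°.

308°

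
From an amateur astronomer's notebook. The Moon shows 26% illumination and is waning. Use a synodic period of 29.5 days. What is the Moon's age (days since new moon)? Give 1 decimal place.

Invert f = (1 − cos θ)/2 to get cos θ = 1 − 2(0.26) = 0.480, hence θ₀ = arccos 0.480 = 61.3°.
A waning Moon lies in 180°–360°, so θ = 360° − 61.3° = 298.7°.
Age = 29.5 × 298.7°/360° ≈ 24.48 days.

24.5 days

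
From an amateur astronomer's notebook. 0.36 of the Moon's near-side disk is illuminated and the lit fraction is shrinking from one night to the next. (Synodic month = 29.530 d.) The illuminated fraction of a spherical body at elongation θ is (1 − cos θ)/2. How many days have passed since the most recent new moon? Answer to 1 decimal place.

Invert f = (1 − cos θ)/2 to get cos θ = 1 − 2(0.36) = 0.280, hence θ₀ = arccos 0.280 = 73.7°.
A waning Moon lies in 180°–360°, so θ = 360° − 73.7° = 286.3°.
That fraction of the synodic month is 286.3/360 × 29.530 d ≈ 23.48 d.

23.5 days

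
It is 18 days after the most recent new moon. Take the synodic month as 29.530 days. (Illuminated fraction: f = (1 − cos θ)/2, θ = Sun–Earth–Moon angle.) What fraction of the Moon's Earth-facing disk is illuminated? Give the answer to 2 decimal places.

0.89

Phase angle: θ = 360°·(18 d)/(29.530 d) = 219.4°.
With cos θ = (-0.772), the lit fraction is (1 − (-0.772))/2 ≈ 0.886.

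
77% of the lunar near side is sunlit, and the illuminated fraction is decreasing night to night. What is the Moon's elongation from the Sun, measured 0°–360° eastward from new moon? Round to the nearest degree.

237°

Invert f = (1 − cos θ)/2 to get cos θ = 1 − 2(0.77) = -0.540, hence θ₀ = arccos -0.540 = 122.7°.
Since the Moon is past full (waning), take the reflex angle: θ = 360° − 122.7° = 237.3°.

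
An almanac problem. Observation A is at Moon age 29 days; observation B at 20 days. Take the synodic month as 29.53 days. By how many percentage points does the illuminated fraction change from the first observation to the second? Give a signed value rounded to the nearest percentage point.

θ₁ = 360° × 29/29.53 = 353.5°, f₁ = (1 − cos θ₁)/2 = 0.003.
θ₂ = 360° × 20/29.53 = 243.8°, f₂ = (1 − cos θ₂)/2 = 0.721.
Change = f₂ − f₁ = +0.717 → +72 percentage points.

+72 pp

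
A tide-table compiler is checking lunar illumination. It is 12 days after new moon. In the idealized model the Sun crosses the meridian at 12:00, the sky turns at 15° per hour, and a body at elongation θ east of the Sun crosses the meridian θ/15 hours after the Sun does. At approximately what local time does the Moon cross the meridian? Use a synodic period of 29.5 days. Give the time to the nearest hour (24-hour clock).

22:00

The Moon has covered 12/29.5 of its cycle, so θ ≈ 360° × 12/29.5 = 146.4°.
Delay after the Sun = 146.4° / (15°/h) ≈ 9.76 h.
12:00 + 9.76 h ≈ 21:46 → 22:00 to the nearest hour.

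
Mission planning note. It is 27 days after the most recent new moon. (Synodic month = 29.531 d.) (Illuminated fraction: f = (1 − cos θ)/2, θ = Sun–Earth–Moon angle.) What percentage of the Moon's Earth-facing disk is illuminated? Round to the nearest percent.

7%

The Moon has covered 27/29.531 of its cycle, so θ ≈ 360° × 27/29.531 = 329.1°.
With cos θ = 0.858, the lit fraction is (1 − 0.858)/2 ≈ 0.071, so 7%.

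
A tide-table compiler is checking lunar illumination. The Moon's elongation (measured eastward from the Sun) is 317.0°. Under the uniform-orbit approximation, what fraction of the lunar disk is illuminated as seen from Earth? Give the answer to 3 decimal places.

0.134

Half-versine of 317.0°: (1 − 0.731)/2 = 0.134.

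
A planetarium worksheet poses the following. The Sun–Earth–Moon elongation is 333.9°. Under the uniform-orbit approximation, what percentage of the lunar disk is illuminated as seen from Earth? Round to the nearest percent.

5%

f = (1 − cos 333.9°)/2 = (1 − 0.898)/2 ≈ 0.051, i.e. 5%.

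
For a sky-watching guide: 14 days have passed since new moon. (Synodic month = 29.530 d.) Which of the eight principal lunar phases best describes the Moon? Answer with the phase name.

At 14/29.530 of the cycle, θ ≈ 171° — the full moon range.

full moon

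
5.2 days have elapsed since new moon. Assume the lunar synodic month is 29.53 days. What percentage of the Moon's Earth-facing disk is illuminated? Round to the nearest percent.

Elongation θ = 360° × 5.2/29.53 ≈ 63.4°.
cos 63.4° = 0.448, so f = (1 − 0.448)/2 = 0.276, so 28%.

28%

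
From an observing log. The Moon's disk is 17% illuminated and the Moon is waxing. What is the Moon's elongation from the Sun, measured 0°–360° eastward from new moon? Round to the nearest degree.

49°

cos θ = 1 − 2f = 0.660, giving a principal value of 48.7°.
Waxing ⇒ before full, so θ = 48.7°.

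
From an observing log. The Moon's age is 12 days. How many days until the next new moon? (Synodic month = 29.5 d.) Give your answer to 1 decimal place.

The next new moon completes the synodic month: 29.5 − 12 = 17.500 days.

17.5 days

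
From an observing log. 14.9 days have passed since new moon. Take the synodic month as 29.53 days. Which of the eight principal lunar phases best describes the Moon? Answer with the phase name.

θ ≈ 360° × 14.9/29.53 = 182°, which falls in the full moon sector.

full moon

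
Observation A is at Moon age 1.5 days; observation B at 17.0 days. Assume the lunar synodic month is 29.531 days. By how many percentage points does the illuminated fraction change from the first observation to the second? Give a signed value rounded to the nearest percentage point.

+92 pp

θ₁ = 360° × 1.5/29.531 = 18.3°, f₁ = (1 − cos θ₁)/2 = 0.025.
θ₂ = 360° × 17.0/29.531 = 207.2°, f₂ = (1 − cos θ₂)/2 = 0.945.
Change = f₂ − f₁ = +0.919 → +92 percentage points.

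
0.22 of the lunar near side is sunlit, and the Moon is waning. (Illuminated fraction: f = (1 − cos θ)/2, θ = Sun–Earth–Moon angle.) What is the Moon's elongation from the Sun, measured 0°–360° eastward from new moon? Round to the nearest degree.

304°

From f = (1 − cos θ)/2: cos θ = 1 − 2×0.22 = 0.560; arccos → 55.9°.
A waning Moon lies in 180°–360°, so θ = 360° − 55.9° = 304.1°.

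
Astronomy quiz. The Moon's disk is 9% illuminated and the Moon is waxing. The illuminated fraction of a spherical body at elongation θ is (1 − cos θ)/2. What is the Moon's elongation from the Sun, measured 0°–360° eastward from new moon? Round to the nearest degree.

Invert f = (1 − cos θ)/2 to get cos θ = 1 − 2(0.09) = 0.820, hence θ₀ = arccos 0.820 = 34.9°.
Before full moon the principal value applies: θ = 34.9°.

35°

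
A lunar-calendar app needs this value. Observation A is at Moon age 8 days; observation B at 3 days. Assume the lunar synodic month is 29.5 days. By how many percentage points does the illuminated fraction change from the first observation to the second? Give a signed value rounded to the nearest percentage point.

-47 percentage points

First observation: θ = 360°·8/29.5 = 97.6°, so f = 0.566.
Second observation: θ = 36.6°, f = 0.099.
Δf = 0.099 − 0.566 = -0.468, i.e. -47 pp.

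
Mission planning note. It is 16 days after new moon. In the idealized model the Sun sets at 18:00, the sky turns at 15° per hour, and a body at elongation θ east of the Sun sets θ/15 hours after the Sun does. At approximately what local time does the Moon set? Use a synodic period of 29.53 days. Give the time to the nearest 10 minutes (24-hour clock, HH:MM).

07:00

The Moon has covered 16/29.53 of its cycle, so θ ≈ 360° × 16/29.53 = 195.1°.
At 15° of sky rotation per hour, 195.1° corresponds to a 13.00 h lag.
18:00 + 13.004 h ≈ 07:00 → 07:00 to the nearest ten minutes.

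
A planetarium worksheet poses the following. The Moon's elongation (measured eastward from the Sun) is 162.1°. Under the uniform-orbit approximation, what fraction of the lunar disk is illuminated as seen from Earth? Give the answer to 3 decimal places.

0.976

cos 162.1° = (-0.952), so f = (1 − (-0.952))/2 = 0.976.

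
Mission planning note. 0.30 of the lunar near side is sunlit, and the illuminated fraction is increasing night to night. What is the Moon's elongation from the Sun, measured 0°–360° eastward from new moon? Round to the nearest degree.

66°

cos θ = 1 − 2f = 0.400, giving a principal value of 66.4°.
The Moon is waxing (0°–180°), so θ = 66.4° directly.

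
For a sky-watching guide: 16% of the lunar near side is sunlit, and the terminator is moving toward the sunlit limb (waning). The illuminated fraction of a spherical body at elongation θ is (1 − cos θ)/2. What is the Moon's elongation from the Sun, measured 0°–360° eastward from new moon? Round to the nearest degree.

313°

From f = (1 − cos θ)/2: cos θ = 1 − 2×0.16 = 0.680; arccos → 47.2°.
Since the Moon is past full (waning), take the reflex angle: θ = 360° − 47.2° = 312.8°.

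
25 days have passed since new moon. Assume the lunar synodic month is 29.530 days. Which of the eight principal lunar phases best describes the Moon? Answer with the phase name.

θ ≈ 360° × 25/29.530 = 305°, which falls in the waning crescent sector.

waning crescent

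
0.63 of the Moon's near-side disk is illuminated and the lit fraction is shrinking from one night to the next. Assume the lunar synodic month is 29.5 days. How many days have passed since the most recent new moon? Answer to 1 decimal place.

20.9 days

Invert f = (1 − cos θ)/2 to get cos θ = 1 − 2(0.63) = -0.260, hence θ₀ = arccos -0.260 = 105.1°.
A waning Moon lies in 180°–360°, so θ = 360° − 105.1° = 254.9°.
That fraction of the synodic month is 254.9/360 × 29.5 d ≈ 20.89 d.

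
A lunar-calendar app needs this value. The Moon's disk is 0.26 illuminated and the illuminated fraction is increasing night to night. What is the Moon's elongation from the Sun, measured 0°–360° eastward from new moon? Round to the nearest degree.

From f = (1 − cos θ)/2: cos θ = 1 − 2×0.26 = 0.480; arccos → 61.3°.
Before full moon the principal value applies: θ = 61.3°.

61°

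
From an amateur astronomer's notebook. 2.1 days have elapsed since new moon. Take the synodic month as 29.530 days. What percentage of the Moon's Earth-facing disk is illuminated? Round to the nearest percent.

Elongation θ = 360° × 2.1/29.530 ≈ 25.6°.
With cos θ = 0.902, the lit fraction is (1 − 0.902)/2 ≈ 0.049, so 5%.

5%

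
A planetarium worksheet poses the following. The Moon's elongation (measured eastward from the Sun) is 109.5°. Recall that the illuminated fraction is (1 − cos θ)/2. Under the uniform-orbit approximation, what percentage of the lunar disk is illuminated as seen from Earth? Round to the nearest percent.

67%

f = (1 − cos 109.5°)/2 = (1 − (-0.334))/2 ≈ 0.667, i.e. 67%.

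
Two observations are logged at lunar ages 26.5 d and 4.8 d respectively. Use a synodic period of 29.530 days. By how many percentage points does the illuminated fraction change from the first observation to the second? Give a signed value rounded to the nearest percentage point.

+14 percentage points

θ₁ = 360° × 26.5/29.530 = 323.1°, f₁ = (1 − cos θ₁)/2 = 0.100.
θ₂ = 360° × 4.8/29.530 = 58.5°, f₂ = (1 − cos θ₂)/2 = 0.239.
Change = f₂ − f₁ = +0.139 → +14 percentage points.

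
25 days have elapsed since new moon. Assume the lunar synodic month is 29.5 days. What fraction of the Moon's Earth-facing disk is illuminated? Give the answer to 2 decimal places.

Phase angle: θ = 360°·(25 d)/(29.5 d) = 305.1°.
With cos θ = 0.575, the lit fraction is (1 − 0.575)/2 ≈ 0.213.

0.21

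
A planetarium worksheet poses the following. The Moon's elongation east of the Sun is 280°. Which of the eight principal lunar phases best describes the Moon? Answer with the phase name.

last quarter

The last quarter sector spans roughly 248°–292°; 280° falls inside it.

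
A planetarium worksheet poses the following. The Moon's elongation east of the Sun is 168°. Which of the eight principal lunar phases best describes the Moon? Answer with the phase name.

full moon

The full moon sector spans roughly 158°–202°; 168° falls inside it.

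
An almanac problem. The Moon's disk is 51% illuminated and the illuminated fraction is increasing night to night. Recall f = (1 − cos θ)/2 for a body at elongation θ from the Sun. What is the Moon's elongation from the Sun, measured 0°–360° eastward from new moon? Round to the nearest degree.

91°

cos θ = 1 − 2f = -0.020, giving a principal value of 91.1°.
Waxing ⇒ before full, so θ = 91.1°.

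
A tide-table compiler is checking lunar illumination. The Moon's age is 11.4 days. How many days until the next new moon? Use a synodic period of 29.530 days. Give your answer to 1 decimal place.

18.1 days

The next new moon completes the synodic month: 29.530 − 11.4 = 18.130 days.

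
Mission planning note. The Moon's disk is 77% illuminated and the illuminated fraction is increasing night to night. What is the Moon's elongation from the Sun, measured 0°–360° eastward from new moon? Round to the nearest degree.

123°

From f = (1 − cos θ)/2: cos θ = 1 − 2×0.77 = -0.540; arccos → 122.7°.
The Moon is waxing (0°–180°), so θ = 122.7° directly.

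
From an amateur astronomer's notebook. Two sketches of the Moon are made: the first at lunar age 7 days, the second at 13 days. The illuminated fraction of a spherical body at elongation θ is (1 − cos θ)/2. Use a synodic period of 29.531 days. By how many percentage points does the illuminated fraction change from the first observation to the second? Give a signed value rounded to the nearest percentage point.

+51 pp

First observation: θ = 360°·7/29.531 = 85.3°, so f = 0.459.
Second observation: θ = 158.5°, f = 0.965.
Δf = 0.965 − 0.459 = +0.506, i.e. +51 pp.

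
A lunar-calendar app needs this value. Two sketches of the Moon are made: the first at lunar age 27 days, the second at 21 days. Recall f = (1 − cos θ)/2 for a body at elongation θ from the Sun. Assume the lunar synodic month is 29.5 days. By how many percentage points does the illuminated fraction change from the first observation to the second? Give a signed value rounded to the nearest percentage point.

θ₁ = 360° × 27/29.5 = 329.5°, f₁ = (1 − cos θ₁)/2 = 0.069.
θ₂ = 360° × 21/29.5 = 256.3°, f₂ = (1 − cos θ₂)/2 = 0.619.
Change = f₂ − f₁ = +0.549 → +55 percentage points.

+55 pp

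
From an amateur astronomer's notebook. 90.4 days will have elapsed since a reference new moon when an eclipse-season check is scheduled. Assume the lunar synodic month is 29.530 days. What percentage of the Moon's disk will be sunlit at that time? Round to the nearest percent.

4%

90.4/29.530 = 3.061 lunations, so 3 complete cycles and 1.81 d into the next.
Elongation θ = 360° × 1.81/29.530 ≈ 22.1°.
cos 22.1° = 0.927, so f = (1 − 0.927)/2 = 0.037, so 4%.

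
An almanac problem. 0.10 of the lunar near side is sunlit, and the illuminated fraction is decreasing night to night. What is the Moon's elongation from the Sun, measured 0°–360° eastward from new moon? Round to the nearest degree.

323°

Invert f = (1 − cos θ)/2 to get cos θ = 1 − 2(0.10) = 0.800, hence θ₀ = arccos 0.800 = 36.9°.
Waning ⇒ past full, so θ = 360° − 36.9° = 323.1°.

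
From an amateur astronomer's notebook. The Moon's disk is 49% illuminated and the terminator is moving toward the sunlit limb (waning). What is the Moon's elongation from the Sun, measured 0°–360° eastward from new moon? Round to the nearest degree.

Invert f = (1 − cos θ)/2 to get cos θ = 1 − 2(0.49) = 0.020, hence θ₀ = arccos 0.020 = 88.9°.
A waning Moon lies in 180°–360°, so θ = 360° − 88.9° = 271.1°.

271°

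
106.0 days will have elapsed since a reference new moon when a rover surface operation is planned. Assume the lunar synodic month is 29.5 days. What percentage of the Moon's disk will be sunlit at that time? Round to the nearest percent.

Reduce mod P: 106.0 − 3×29.5 = 17.50 d into the current lunation.
The Moon has covered 17.50/29.5 of its cycle, so θ ≈ 360° × 17.50/29.5 = 213.6°.
Illuminated fraction = (1 − cos 213.6°)/2 = (1 − (-0.833))/2 ≈ 0.917, so 92%.

92%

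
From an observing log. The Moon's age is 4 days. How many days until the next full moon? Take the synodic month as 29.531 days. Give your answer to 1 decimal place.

Full moon is 0.5 of the way through the cycle: age 0.5 × 29.531 = 14.765 d.
That is 14.765 − 4 = 10.765 days ahead.

10.8 days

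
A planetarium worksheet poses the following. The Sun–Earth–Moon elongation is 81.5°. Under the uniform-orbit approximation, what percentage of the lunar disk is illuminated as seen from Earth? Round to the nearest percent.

43%

Half-versine of 81.5°: (1 − 0.148)/2 = 0.426, i.e. 43%.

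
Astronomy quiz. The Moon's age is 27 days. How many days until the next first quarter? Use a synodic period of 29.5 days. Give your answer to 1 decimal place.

9.9 days

First quarter is 0.25 of the way through the cycle: age 0.25 × 29.5 = 7.375 d.
Already past this cycle's first quarter; the next is at 7.375 + 29.5 = 36.875 d, so 36.875 − 27 = 9.875 days.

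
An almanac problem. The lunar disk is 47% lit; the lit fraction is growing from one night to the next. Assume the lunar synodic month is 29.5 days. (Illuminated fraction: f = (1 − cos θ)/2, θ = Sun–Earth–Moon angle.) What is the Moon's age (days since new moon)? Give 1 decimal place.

7.1 days

cos θ = 1 − 2f = 0.060, giving a principal value of 86.6°.
The Moon is waxing (0°–180°), so θ = 86.6° directly.
Age = 29.5 × 86.6°/360° ≈ 7.09 days.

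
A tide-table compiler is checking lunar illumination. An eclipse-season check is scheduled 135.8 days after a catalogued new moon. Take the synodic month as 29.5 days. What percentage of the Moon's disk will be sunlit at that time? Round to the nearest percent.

135.8 d spans 4 complete synodic months (4 × 29.5 = 118.00 d) plus 17.80 d.
The Moon has covered 17.80/29.5 of its cycle, so θ ≈ 360° × 17.80/29.5 = 217.2°.
Illuminated fraction = (1 − cos 217.2°)/2 = (1 − (-0.796))/2 ≈ 0.898, so 90%.

90%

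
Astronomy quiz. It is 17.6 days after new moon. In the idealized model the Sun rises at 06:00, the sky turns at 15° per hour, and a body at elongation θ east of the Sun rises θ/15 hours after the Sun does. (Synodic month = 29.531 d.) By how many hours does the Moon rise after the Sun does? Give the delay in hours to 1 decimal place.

The Moon has covered 17.6/29.531 of its cycle, so θ ≈ 360° × 17.6/29.531 = 214.6°.
Delay after the Sun = 214.6° / (15°/h) ≈ 14.30 h.
So the Moon rises 14.30 h after the Sun.

14.3 h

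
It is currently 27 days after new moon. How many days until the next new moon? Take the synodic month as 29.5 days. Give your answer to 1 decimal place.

The next new moon completes the synodic month: 29.5 − 27 = 2.500 days.

2.5 days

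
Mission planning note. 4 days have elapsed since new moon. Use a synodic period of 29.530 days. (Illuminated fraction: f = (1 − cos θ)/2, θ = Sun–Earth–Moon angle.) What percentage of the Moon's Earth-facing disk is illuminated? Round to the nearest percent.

17%

Elongation θ = 360° × 4/29.530 ≈ 48.8°.
With cos θ = 0.659, the lit fraction is (1 − 0.659)/2 ≈ 0.170, so 17%.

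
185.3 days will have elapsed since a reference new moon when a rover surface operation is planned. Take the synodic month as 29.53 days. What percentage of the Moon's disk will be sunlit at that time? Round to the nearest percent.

58%

185.3 d spans 6 complete synodic months (6 × 29.53 = 177.18 d) plus 8.12 d.
Elongation θ = 360° × 8.12/29.53 ≈ 99.0°.
cos 99.0° = (-0.156), so f = (1 − (-0.156))/2 = 0.578, so 58%.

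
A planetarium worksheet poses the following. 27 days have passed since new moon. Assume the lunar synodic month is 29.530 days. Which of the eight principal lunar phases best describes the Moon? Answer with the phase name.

waning crescent

θ ≈ 360° × 27/29.530 = 329°, which falls in the waning crescent sector.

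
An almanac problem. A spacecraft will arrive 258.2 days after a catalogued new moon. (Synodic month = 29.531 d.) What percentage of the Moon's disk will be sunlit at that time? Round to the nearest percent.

258.2 d spans 8 complete synodic months (8 × 29.531 = 236.25 d) plus 21.95 d.
Elongation θ = 360° × 21.95/29.531 ≈ 267.6°.
cos 267.6° = (-0.042), so f = (1 − (-0.042))/2 = 0.521, so 52%.

52%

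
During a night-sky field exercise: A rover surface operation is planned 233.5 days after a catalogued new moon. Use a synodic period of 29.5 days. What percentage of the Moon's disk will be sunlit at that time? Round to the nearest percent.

7%

233.5 d spans 7 complete synodic months (7 × 29.5 = 206.50 d) plus 27.00 d.
The Moon has covered 27.00/29.5 of its cycle, so θ ≈ 360° × 27.00/29.5 = 329.5°.
With cos θ = 0.862, the lit fraction is (1 − 0.862)/2 ≈ 0.069, so 7%.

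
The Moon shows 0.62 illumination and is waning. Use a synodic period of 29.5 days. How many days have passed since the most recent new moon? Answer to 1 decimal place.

Invert f = (1 − cos θ)/2 to get cos θ = 1 − 2(0.62) = -0.240, hence θ₀ = arccos -0.240 = 103.9°.
Since the Moon is past full (waning), take the reflex angle: θ = 360° − 103.9° = 256.1°.
At 360°/29.5 d per day, 256.1° corresponds to 20.99 days.

21.0 days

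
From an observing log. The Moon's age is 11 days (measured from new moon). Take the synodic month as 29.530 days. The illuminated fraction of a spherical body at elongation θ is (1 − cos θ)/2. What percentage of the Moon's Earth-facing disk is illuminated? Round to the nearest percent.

Elongation θ = 360° × 11/29.530 ≈ 134.1°.
With cos θ = (-0.696), the lit fraction is (1 − (-0.696))/2 ≈ 0.848, so 85%.

85%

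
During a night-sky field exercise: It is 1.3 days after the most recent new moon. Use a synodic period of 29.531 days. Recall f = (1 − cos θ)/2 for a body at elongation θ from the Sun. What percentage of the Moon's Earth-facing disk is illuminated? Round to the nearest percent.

The Moon has covered 1.3/29.531 of its cycle, so θ ≈ 360° × 1.3/29.531 = 15.8°.
With cos θ = 0.962, the lit fraction is (1 − 0.962)/2 ≈ 0.019, so 2%.

2%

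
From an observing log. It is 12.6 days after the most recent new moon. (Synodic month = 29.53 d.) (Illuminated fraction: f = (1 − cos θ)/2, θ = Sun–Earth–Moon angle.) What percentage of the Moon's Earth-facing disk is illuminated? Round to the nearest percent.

95%

Phase angle: θ = 360°·(12.6 d)/(29.53 d) = 153.6°.
With cos θ = (-0.896), the lit fraction is (1 − (-0.896))/2 ≈ 0.948, so 95%.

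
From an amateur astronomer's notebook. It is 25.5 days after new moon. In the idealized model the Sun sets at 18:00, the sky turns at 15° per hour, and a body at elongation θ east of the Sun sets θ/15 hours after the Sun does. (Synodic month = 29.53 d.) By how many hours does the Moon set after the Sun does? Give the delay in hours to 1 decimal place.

Elongation θ = 360° × 25.5/29.53 ≈ 310.9°.
Delay after the Sun = 310.9° / (15°/h) ≈ 20.72 h.
So the Moon sets 20.72 h after the Sun.

20.7 h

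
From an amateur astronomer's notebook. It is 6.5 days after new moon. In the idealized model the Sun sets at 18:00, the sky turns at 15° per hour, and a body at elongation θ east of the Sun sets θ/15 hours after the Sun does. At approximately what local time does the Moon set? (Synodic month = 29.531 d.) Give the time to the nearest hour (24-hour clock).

Elongation θ = 360° × 6.5/29.531 ≈ 79.2°.
At 15° of sky rotation per hour, 79.2° corresponds to a 5.28 h lag.
18:00 + 5.28 h ≈ 23:17 → 23:00 to the nearest hour.

23:00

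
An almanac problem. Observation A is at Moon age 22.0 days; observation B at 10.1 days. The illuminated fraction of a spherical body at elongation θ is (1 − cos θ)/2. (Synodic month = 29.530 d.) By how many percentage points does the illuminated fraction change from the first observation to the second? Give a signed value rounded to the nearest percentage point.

θ₁ = 360° × 22.0/29.530 = 268.2°, f₁ = (1 − cos θ₁)/2 = 0.516.
θ₂ = 360° × 10.1/29.530 = 123.1°, f₂ = (1 − cos θ₂)/2 = 0.773.
Change = f₂ − f₁ = +0.258 → +26 percentage points.

+26 pp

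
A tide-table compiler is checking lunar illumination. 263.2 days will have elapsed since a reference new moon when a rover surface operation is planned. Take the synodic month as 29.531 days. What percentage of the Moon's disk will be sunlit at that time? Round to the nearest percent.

263.2 d spans 8 complete synodic months (8 × 29.531 = 236.25 d) plus 26.95 d.
The Moon has covered 26.95/29.531 of its cycle, so θ ≈ 360° × 26.95/29.531 = 328.6°.
cos 328.6° = 0.853, so f = (1 − 0.853)/2 = 0.073, so 7%.

7%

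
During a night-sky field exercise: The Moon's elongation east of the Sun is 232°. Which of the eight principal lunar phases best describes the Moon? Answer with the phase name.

232° lies in the waning gibbous sector of the 8-phase cycle.

waning gibbous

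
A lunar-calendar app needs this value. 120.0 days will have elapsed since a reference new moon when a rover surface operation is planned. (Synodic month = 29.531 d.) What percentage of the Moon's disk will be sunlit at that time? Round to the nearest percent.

4%

120.0 d spans 4 complete synodic months (4 × 29.531 = 118.12 d) plus 1.88 d.
The Moon has covered 1.88/29.531 of its cycle, so θ ≈ 360° × 1.88/29.531 = 22.9°.
With cos θ = 0.921, the lit fraction is (1 − 0.921)/2 ≈ 0.039, so 4%.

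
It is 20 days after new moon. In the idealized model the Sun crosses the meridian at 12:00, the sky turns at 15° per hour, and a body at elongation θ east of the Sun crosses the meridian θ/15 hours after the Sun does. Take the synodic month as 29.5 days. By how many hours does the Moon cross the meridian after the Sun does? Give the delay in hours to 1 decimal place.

16.3 h

The Moon has covered 20/29.5 of its cycle, so θ ≈ 360° × 20/29.5 = 244.1°.
At 15° of sky rotation per hour, 244.1° corresponds to a 16.27 h lag.
So the Moon crosses the meridian 16.27 h after the Sun.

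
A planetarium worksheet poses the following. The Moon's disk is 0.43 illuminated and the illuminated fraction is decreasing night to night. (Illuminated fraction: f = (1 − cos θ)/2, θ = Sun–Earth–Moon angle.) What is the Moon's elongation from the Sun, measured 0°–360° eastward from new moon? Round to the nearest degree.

Invert f = (1 − cos θ)/2 to get cos θ = 1 − 2(0.43) = 0.140, hence θ₀ = arccos 0.140 = 82.0°.
Waning ⇒ past full, so θ = 360° − 82.0° = 278.0°.

278°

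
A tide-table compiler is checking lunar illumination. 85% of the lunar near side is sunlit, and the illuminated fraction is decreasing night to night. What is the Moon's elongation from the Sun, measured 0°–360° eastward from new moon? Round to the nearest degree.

226°

From f = (1 − cos θ)/2: cos θ = 1 − 2×0.85 = -0.700; arccos → 134.4°.
A waning Moon lies in 180°–360°, so θ = 360° − 134.4° = 225.6°.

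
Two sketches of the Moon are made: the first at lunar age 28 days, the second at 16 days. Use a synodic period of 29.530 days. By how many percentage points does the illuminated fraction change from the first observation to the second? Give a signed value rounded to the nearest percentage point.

First observation: θ = 360°·28/29.530 = 341.3°, so f = 0.026.
Second observation: θ = 195.1°, f = 0.983.
Δf = 0.983 − 0.026 = +0.957, i.e. +96 pp.

+96 pp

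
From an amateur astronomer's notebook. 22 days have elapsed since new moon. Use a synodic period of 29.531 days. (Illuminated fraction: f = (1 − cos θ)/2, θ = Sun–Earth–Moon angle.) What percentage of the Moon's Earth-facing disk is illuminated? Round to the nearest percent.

52%

Phase angle: θ = 360°·(22 d)/(29.531 d) = 268.2°.
cos 268.2° = (-0.032), so f = (1 − (-0.032))/2 = 0.516, so 52%.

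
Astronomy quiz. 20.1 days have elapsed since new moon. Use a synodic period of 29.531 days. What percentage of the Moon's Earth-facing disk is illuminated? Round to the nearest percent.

71%

The Moon has covered 20.1/29.531 of its cycle, so θ ≈ 360° × 20.1/29.531 = 245.0°.
With cos θ = (-0.422), the lit fraction is (1 − (-0.422))/2 ≈ 0.711, so 71%.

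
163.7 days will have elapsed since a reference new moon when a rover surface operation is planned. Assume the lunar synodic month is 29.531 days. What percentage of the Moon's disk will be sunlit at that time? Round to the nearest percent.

163.7/29.531 = 5.543 lunations, so 5 complete cycles and 16.04 d into the next.
The Moon has covered 16.04/29.531 of its cycle, so θ ≈ 360° × 16.04/29.531 = 195.6°.
Illuminated fraction = (1 − cos 195.6°)/2 = (1 − (-0.963))/2 ≈ 0.982, so 98%.

98%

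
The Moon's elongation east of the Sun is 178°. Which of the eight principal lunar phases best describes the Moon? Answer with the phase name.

full moon

The full moon sector spans roughly 158°–202°; 178° falls inside it.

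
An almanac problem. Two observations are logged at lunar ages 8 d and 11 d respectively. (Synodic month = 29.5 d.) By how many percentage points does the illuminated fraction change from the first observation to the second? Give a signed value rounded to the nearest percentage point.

First observation: θ = 360°·8/29.5 = 97.6°, so f = 0.566.
Second observation: θ = 134.2°, f = 0.849.
Δf = 0.849 − 0.566 = +0.282, i.e. +28 pp.

+28 pp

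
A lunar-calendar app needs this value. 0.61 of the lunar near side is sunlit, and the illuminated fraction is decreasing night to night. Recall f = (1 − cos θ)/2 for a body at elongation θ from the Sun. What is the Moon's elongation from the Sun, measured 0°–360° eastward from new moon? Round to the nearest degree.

257°

From f = (1 − cos θ)/2: cos θ = 1 − 2×0.61 = -0.220; arccos → 102.7°.
A waning Moon lies in 180°–360°, so θ = 360° − 102.7° = 257.3°.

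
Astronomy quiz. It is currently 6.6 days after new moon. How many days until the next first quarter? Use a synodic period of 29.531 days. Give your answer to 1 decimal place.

0.8 days

First quarter is 0.25 of the way through the cycle: age 0.25 × 29.531 = 7.383 d.
So 0.783 days remain (7.383 − 6.6).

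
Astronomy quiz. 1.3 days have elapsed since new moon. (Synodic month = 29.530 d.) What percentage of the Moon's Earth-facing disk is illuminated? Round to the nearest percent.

Phase angle: θ = 360°·(1.3 d)/(29.530 d) = 15.8°.
Illuminated fraction = (1 − cos 15.8°)/2 = (1 − 0.962)/2 ≈ 0.019, so 2%.

2%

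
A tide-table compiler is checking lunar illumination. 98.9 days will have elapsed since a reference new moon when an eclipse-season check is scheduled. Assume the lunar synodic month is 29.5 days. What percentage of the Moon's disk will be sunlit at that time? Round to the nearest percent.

80%

98.9 d spans 3 complete synodic months (3 × 29.5 = 88.50 d) plus 10.40 d.
The Moon has covered 10.40/29.5 of its cycle, so θ ≈ 360° × 10.40/29.5 = 126.9°.
Illuminated fraction = (1 − cos 126.9°)/2 = (1 − (-0.601))/2 ≈ 0.800, so 80%.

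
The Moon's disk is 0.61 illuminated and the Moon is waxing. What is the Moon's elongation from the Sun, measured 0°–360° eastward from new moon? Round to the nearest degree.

103°

cos θ = 1 − 2f = -0.220, giving a principal value of 102.7°.
Waxing ⇒ before full, so θ = 102.7°.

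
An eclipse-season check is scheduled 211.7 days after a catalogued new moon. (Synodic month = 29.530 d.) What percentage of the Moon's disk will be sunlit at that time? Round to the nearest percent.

211.7/29.530 = 7.169 lunations, so 7 complete cycles and 4.99 d into the next.
Elongation θ = 360° × 4.99/29.530 ≈ 60.8°.
cos 60.8° = 0.487, so f = (1 − 0.487)/2 = 0.256, so 26%.

26%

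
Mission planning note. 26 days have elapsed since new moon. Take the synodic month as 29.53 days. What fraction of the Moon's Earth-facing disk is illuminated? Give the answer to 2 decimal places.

0.13

The Moon has covered 26/29.53 of its cycle, so θ ≈ 360° × 26/29.53 = 317.0°.
Illuminated fraction = (1 − cos 317.0°)/2 = (1 − 0.731)/2 ≈ 0.135.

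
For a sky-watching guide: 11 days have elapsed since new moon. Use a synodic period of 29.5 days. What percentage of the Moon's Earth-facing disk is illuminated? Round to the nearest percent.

Phase angle: θ = 360°·(11 d)/(29.5 d) = 134.2°.
Illuminated fraction = (1 − cos 134.2°)/2 = (1 − (-0.698))/2 ≈ 0.849, so 85%.

85%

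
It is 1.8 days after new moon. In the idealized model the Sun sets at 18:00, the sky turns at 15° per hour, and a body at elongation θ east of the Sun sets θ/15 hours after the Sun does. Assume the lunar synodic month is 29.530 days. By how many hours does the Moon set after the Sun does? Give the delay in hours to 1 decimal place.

The Moon has covered 1.8/29.530 of its cycle, so θ ≈ 360° × 1.8/29.530 = 21.9°.
The Moon trails the Sun by θ/15 = 21.9/15 ≈ 1.46 hours.
So the Moon sets 1.46 h after the Sun.

1.5 h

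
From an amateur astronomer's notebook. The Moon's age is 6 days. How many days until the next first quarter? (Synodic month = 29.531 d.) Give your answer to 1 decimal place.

First quarter occurs at elongation 90°, i.e. at age 29.531 × 90/360 = 7.383 d.
That is 7.383 − 6 = 1.383 days ahead.

1.4 days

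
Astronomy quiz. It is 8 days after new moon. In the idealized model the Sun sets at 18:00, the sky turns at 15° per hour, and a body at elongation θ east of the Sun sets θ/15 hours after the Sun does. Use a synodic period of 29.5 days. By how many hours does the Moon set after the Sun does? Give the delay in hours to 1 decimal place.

Phase angle: θ = 360°·(8 d)/(29.5 d) = 97.6°.
The Moon trails the Sun by θ/15 = 97.6/15 ≈ 6.51 hours.
So the Moon sets 6.51 h after the Sun.

6.5 h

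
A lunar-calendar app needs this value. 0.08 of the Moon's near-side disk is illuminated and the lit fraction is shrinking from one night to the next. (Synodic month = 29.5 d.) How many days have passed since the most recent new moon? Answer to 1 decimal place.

Invert f = (1 − cos θ)/2 to get cos θ = 1 − 2(0.08) = 0.840, hence θ₀ = arccos 0.840 = 32.9°.
Since the Moon is past full (waning), take the reflex angle: θ = 360° − 32.9° = 327.1°.
Age = 29.5 × 327.1°/360° ≈ 26.81 days.

26.8 days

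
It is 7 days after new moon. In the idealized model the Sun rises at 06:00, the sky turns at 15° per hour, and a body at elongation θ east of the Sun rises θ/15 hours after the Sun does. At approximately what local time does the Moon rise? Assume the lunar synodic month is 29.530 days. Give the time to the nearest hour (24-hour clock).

12:00

The Moon has covered 7/29.530 of its cycle, so θ ≈ 360° × 7/29.530 = 85.3°.
The Moon trails the Sun by θ/15 = 85.3/15 ≈ 5.69 hours.
06:00 + 5.69 h ≈ 11:41 → 12:00 to the nearest hour.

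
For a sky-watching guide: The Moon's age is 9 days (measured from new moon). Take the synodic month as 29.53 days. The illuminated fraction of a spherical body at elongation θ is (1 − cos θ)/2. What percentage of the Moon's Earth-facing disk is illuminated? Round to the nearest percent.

67%

Elongation θ = 360° × 9/29.53 ≈ 109.7°.
With cos θ = (-0.337), the lit fraction is (1 − (-0.337))/2 ≈ 0.669, so 67%.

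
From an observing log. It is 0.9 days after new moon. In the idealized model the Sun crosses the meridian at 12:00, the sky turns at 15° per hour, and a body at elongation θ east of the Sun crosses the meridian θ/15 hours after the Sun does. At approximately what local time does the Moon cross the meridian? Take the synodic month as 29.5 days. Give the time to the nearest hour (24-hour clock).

Elongation θ = 360° × 0.9/29.5 ≈ 11.0°.
The Moon trails the Sun by θ/15 = 11.0/15 ≈ 0.73 hours.
12:00 + 0.73 h ≈ 12:44 → 13:00 to the nearest hour.

13:00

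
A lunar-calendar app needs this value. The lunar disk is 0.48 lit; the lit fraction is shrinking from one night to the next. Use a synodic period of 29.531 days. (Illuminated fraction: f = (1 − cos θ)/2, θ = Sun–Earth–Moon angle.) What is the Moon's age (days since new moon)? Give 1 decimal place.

22.3 days

cos θ = 1 − 2f = 0.040, giving a principal value of 87.7°.
A waning Moon lies in 180°–360°, so θ = 360° − 87.7° = 272.3°.
Age = 29.531 × 272.3°/360° ≈ 22.34 days.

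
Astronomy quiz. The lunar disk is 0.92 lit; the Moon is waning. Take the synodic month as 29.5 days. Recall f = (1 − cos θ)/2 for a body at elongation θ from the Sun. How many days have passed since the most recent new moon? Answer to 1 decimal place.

Invert f = (1 − cos θ)/2 to get cos θ = 1 − 2(0.92) = -0.840, hence θ₀ = arccos -0.840 = 147.1°.
Since the Moon is past full (waning), take the reflex angle: θ = 360° − 147.1° = 212.9°.
Age = 29.5 × 212.9°/360° ≈ 17.44 days.

17.4 days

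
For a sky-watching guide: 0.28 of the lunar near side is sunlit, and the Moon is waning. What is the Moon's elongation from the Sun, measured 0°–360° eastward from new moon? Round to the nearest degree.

cos θ = 1 − 2f = 0.440, giving a principal value of 63.9°.
A waning Moon lies in 180°–360°, so θ = 360° − 63.9° = 296.1°.

296°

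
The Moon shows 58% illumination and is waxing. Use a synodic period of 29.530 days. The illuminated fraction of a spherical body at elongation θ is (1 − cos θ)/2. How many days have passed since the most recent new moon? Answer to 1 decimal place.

8.1 days

Invert f = (1 − cos θ)/2 to get cos θ = 1 − 2(0.58) = -0.160, hence θ₀ = arccos -0.160 = 99.2°.
The Moon is waxing (0°–180°), so θ = 99.2° directly.
Age = 29.530 × 99.2°/360° ≈ 8.14 days.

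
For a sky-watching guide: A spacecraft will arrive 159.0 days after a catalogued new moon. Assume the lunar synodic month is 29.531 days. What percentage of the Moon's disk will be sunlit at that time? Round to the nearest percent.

159.0/29.531 = 5.384 lunations, so 5 complete cycles and 11.34 d into the next.
Elongation θ = 360° × 11.34/29.531 ≈ 138.3°.
cos 138.3° = (-0.747), so f = (1 − (-0.747))/2 = 0.873, so 87%.

87%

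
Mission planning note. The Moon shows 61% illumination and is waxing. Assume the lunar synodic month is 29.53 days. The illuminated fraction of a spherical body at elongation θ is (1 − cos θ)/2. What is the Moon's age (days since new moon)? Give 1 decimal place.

8.4 days

Invert f = (1 − cos θ)/2 to get cos θ = 1 − 2(0.61) = -0.220, hence θ₀ = arccos -0.220 = 102.7°.
Waxing ⇒ before full, so θ = 102.7°.
At 360°/29.53 d per day, 102.7° corresponds to 8.42 days.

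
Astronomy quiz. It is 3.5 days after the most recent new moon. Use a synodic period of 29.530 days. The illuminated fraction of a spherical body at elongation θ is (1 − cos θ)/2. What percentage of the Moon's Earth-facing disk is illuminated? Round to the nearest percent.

13%

Elongation θ = 360° × 3.5/29.530 ≈ 42.7°.
cos 42.7° = 0.735, so f = (1 − 0.735)/2 = 0.132, so 13%.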